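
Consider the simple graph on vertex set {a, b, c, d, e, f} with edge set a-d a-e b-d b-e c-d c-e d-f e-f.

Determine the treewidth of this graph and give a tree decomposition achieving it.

Treewidth 2.
One such decomposition:
Bags: B1 = {b, d, e}  B2 = {c, d, e}  B3 = {a, d, e}  B4 = {d, e, f}
Tree: B1–B2, B2–B3, B3–B4

Every bag has size at most 3, so the width is 3 − 1 = 2 and tw(G) ≤ 2. For the lower bound, G contains the cycle d–b–e–c–d, so G is not a forest; only forests have treewidth ≤ 1, hence tw(G) ≥ 2. The upper and lower bounds meet at 2, so that is the treewidth.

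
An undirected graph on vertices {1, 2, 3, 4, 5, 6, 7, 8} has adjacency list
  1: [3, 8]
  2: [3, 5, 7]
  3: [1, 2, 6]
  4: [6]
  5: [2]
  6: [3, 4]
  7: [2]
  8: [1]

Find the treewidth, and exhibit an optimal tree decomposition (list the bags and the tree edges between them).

Treewidth 1.
One such decomposition:
Bags: B1 = {1, 3}  B2 = {3, 6}  B3 = {2, 3}  B4 = {2, 7}  B5 = {1, 8}  B6 = {4, 6}  B7 = {2, 5}
Tree: B1–B2, B1–B3, B3–B4, B1–B5, B2–B6, B3–B7

The largest bag has 2 vertices, giving width 1; this decomposition certifies tw(G) ≤ 1. Any graph with an edge has treewidth ≥ 1, and G has the edge 3–1. The upper and lower bounds meet at 1, so that is the treewidth.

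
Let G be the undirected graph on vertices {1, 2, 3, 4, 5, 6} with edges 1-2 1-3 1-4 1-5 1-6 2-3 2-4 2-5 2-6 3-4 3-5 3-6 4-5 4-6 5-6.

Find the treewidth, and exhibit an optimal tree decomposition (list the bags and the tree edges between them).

Treewidth 5.
One optimal decomposition is:
Bags: B1 = {1, 2, 3, 4, 5, 6}
Tree: (single bag)

With just one bag of size 6, the width is 6 − 1 = 5, so tw(G) ≤ 5. Conversely, {1, 2, 3, 4, 5, 6} is a clique of size 6, and the vertices of any clique must share a bag in every tree decomposition; so some bag has ≥ 6 vertices and tw(G) ≥ 5. Therefore the treewidth is 5.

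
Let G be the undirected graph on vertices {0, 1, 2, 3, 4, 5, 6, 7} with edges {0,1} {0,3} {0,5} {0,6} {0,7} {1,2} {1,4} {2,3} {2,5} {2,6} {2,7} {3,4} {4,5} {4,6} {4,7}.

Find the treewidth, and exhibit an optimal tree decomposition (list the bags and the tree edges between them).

Treewidth 3.
One such decomposition:
Bags: B1 = {0, 2, 4, 7}  B2 = {0, 2, 4, 5}  B3 = {0, 2, 3, 4}  B4 = {0, 1, 2, 4}  B5 = {0, 2, 4, 6}
Tree: B1–B2, B2–B3, B3–B4, B4–B5

Every bag has size at most 4, so the width is 4 − 1 = 3 and tw(G) ≤ 3. For the lower bound: the 4 vertex sets {0,7}, {2,5}, {4}, {3} are disjoint, each induces a connected subgraph, and every pair is joined by at least one edge of G. Contracting each set to a single vertex therefore yields K_{4} as a minor, and since treewidth is minor-monotone, tw(G) ≥ tw(K_{4}) = 3. The upper and lower bounds meet at 3, so that is the treewidth.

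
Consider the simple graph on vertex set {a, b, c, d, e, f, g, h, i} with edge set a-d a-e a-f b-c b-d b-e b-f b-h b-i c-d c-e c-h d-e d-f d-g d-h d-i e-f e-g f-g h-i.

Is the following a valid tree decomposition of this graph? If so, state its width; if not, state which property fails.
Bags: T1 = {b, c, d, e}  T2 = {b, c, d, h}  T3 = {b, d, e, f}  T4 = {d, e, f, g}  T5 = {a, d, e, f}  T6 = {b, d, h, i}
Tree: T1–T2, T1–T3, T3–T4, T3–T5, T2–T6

Checking the three conditions: (i) the bags cover all of {a, b, c, d, e, f, g, h, i}; (ii) for each edge, some bag contains both endpoints; (iii) the bags containing any fixed vertex form a subtree. All hold, so the decomposition is valid with width 4 − 1 = 3.

Yes; width 3.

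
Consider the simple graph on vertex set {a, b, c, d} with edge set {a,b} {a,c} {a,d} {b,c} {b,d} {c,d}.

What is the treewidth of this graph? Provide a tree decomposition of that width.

Treewidth 3.
Bags: B1 = {a, b, c, d}
Tree: (single bag)

With just one bag of size 4, the width is 4 − 1 = 3, so tw(G) ≤ 3. Conversely, {a, b, c, d} is a clique of size 4, and the vertices of any clique must share a bag in every tree decomposition; so some bag has ≥ 4 vertices and tw(G) ≥ 3. Hence tw(G) = 3 exactly.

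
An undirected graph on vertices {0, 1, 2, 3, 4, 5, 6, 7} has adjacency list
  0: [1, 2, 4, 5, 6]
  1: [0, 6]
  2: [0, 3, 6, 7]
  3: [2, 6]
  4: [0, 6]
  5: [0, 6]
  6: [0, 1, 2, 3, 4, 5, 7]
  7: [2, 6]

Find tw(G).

A width-2 tree decomposition is:
Bags: B1 = {2, 3, 6}  B2 = {0, 2, 6}  B3 = {0, 4, 6}  B4 = {2, 6, 7}  B5 = {0, 1, 6}  B6 = {0, 5, 6}
Tree: B1–B2, B2–B3, B1–B4, B2–B5, B2–B6
Each bag holds 3 vertices, so the decomposition has width 2, which upper-bounds the treewidth. On the other hand G contains the 3-clique {0, 1, 6}. A clique must lie in a single bag of any decomposition, so no decomposition can have width below 2. Therefore the treewidth is 2.

2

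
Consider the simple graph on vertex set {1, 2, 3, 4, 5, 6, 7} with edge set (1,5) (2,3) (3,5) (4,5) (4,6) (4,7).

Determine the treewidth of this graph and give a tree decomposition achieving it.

The largest bag has 2 vertices, giving width 1; this decomposition certifies tw(G) ≤ 1. Any graph with an edge has treewidth ≥ 1, and G has the edge 4–6. Combining the bounds, tw(G) = 1.

Treewidth 1.
One optimal decomposition is:
Bags: B1 = {4, 6}  B2 = {4, 5}  B3 = {3, 5}  B4 = {2, 3}  B5 = {4, 7}  B6 = {1, 5}
Tree: B1–B2, B2–B3, B3–B4, B1–B5, B2–B6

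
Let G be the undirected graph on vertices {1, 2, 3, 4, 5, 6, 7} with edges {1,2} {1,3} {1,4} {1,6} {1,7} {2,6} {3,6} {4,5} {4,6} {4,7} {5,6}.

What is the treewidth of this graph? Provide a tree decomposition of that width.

Each bag holds 3 vertices, so the decomposition has width 2, which upper-bounds the treewidth. For the lower bound, the 3 vertices {1, 2, 6} are pairwise adjacent, and any tree decomposition puts a clique entirely inside one bag — forcing width ≥ 2. Combining the bounds, tw(G) = 2.

Treewidth 2.
One such decomposition:
Bags: B1 = {1, 4, 7}  B2 = {1, 4, 6}  B3 = {4, 5, 6}  B4 = {1, 3, 6}  B5 = {1, 2, 6}
Tree: B1–B2, B2–B3, B2–B4, B2–B5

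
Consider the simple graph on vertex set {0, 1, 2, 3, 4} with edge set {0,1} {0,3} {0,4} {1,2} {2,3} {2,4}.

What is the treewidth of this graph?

2

A width-2 tree decomposition is:
Bags: B1 = {0, 1, 2}  B2 = {0, 2, 3}  B3 = {0, 2, 4}
Tree: B1–B2, B2–B3
Each bag holds 3 vertices, so the decomposition has width 2, which upper-bounds the treewidth. Since 2–1–0–3–2 is a cycle in G, G is not acyclic. Forests are exactly the graphs of treewidth ≤ 1, so tw(G) ≥ 2. Combining the bounds, tw(G) = 2.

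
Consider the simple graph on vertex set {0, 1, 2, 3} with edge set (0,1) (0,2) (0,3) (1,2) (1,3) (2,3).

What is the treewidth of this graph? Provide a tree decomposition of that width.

A single bag containing all 4 vertices is trivially a valid decomposition of width 3. Conversely, {0, 1, 2, 3} is a clique of size 4, and the vertices of any clique must share a bag in every tree decomposition; so some bag has ≥ 4 vertices and tw(G) ≥ 3. Combining the bounds, tw(G) = 3.

Treewidth 3.
Bags: B1 = {0, 1, 2, 3}
Tree: (single bag)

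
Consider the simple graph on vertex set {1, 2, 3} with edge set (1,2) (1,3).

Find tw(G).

1

A width-1 tree decomposition is:
Bags: B1 = {1, 3}  B2 = {1, 2}
Tree: B1–B2
Every bag has size at most 2, so the width is 2 − 1 = 1 and tw(G) ≤ 1. Since G has at least one edge (e.g. 3–1), it is not an edgeless graph, so tw(G) ≥ 1. Combining the bounds, tw(G) = 1.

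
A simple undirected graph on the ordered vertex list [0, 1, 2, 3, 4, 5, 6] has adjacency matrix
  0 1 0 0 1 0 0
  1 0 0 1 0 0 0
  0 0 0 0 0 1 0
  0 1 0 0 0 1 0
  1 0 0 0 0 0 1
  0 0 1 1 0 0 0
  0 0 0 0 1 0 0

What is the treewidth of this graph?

1

A width-1 tree decomposition is:
Bags: B1 = {2, 5}  B2 = {3, 5}  B3 = {1, 3}  B4 = {0, 1}  B5 = {0, 4}  B6 = {4, 6}
Tree: B1–B2, B2–B3, B3–B4, B4–B5, B5–B6
Each bag holds 2 vertices, so the decomposition has width 1, which upper-bounds the treewidth. G has an edge, so its treewidth is at least 1. Therefore the treewidth is 1.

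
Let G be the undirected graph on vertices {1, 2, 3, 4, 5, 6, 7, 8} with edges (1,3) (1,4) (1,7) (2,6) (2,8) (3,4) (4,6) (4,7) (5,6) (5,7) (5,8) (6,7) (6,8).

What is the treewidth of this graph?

A width-2 tree decomposition is:
Bags: B1 = {5, 6, 7}  B2 = {4, 6, 7}  B3 = {5, 6, 8}  B4 = {1, 4, 7}  B5 = {1, 3, 4}  B6 = {2, 6, 8}
Tree: B1–B2, B1–B3, B2–B4, B4–B5, B3–B6
The largest bag has 3 vertices, giving width 2; this decomposition certifies tw(G) ≤ 2. Conversely, {1, 3, 4} is a clique of size 3, and the vertices of any clique must share a bag in every tree decomposition; so some bag has ≥ 3 vertices and tw(G) ≥ 2. The upper and lower bounds meet at 2, so that is the treewidth.

2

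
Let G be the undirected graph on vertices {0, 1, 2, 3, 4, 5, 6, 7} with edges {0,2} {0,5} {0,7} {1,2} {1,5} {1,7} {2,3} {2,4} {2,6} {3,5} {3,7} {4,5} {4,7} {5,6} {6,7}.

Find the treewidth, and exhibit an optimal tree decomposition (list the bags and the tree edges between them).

Each bag holds 4 vertices, so the decomposition has width 3, which upper-bounds the treewidth. For the lower bound: the 4 vertex sets {4,7}, {0,2}, {5}, {1} are disjoint, each induces a connected subgraph, and every pair is joined by at least one edge of G. Contracting each set to a single vertex therefore yields K_{4} as a minor, and since treewidth is minor-monotone, tw(G) ≥ tw(K_{4}) = 3. Hence tw(G) = 3 exactly.

Treewidth 3.
One such decomposition:
Bags: B1 = {2, 4, 5, 7}  B2 = {0, 2, 5, 7}  B3 = {1, 2, 5, 7}  B4 = {2, 5, 6, 7}  B5 = {2, 3, 5, 7}
Tree: B1–B2, B2–B3, B3–B4, B4–B5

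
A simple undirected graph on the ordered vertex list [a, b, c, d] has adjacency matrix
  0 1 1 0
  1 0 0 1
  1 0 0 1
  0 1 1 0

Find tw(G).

A width-2 tree decomposition is:
Bags: B1 = {b, c, d}  B2 = {a, b, c}
Tree: B1–B2
The largest bag has 3 vertices, giving width 2; this decomposition certifies tw(G) ≤ 2. For the lower bound, G contains the cycle c–d–b–a–c, so G is not a forest; only forests have treewidth ≤ 1, hence tw(G) ≥ 2. The upper and lower bounds meet at 2, so that is the treewidth.

2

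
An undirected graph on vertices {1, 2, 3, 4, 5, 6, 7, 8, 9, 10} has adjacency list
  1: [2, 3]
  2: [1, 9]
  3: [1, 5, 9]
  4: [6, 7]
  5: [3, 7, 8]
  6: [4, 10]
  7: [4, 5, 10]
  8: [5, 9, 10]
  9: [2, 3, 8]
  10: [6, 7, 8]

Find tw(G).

2

A width-2 tree decomposition is:
Bags: B1 = {1, 2, 9}  B2 = {1, 3, 9}  B3 = {3, 8, 9}  B4 = {3, 5, 8}  B5 = {5, 8, 10}  B6 = {5, 7, 10}  B7 = {6, 7, 10}  B8 = {4, 6, 7}
Tree: B1–B2, B2–B3, B3–B4, B4–B5, B5–B6, B6–B7, B7–B8
Every bag has size at most 3, so the width is 3 − 1 = 2 and tw(G) ≤ 2. The edges 2–1–3–9–2 form a cycle, so G is not a tree and its treewidth is at least 2. Therefore the treewidth is 2.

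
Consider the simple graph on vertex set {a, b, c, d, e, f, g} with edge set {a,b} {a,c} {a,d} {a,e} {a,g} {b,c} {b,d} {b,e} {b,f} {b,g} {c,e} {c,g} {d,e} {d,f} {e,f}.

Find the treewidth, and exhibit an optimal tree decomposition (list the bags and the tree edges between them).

Treewidth 3.
One optimal decomposition is:
Bags: B1 = {a, b, d, e}  B2 = {a, b, c, e}  B3 = {b, d, e, f}  B4 = {a, b, c, g}
Tree: B1–B2, B1–B3, B2–B4

Each bag holds 4 vertices, so the decomposition has width 3, which upper-bounds the treewidth. Conversely, {a, b, c, g} is a clique of size 4, and the vertices of any clique must share a bag in every tree decomposition; so some bag has ≥ 4 vertices and tw(G) ≥ 3. Therefore the treewidth is 3.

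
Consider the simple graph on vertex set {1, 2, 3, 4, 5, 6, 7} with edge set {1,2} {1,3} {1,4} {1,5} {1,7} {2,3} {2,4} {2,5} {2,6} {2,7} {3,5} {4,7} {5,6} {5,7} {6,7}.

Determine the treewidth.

A width-3 tree decomposition is:
Bags: B1 = {1, 2, 5, 7}  B2 = {2, 5, 6, 7}  B3 = {1, 2, 3, 5}  B4 = {1, 2, 4, 7}
Tree: B1–B2, B1–B3, B1–B4
Every bag has size at most 4, so the width is 4 − 1 = 3 and tw(G) ≤ 3. Conversely, {1, 2, 4, 7} is a clique of size 4, and the vertices of any clique must share a bag in every tree decomposition; so some bag has ≥ 4 vertices and tw(G) ≥ 3. The upper and lower bounds meet at 3, so that is the treewidth.

3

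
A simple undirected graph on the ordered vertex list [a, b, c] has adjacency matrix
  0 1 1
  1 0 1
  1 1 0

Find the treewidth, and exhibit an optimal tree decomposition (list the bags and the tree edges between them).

With just one bag of size 3, the width is 3 − 1 = 2, so tw(G) ≤ 2. Conversely, {a, b, c} is a clique of size 3, and the vertices of any clique must share a bag in every tree decomposition; so some bag has ≥ 3 vertices and tw(G) ≥ 2. Combining the bounds, tw(G) = 2.

Treewidth 2.
One such decomposition:
Bags: B1 = {a, b, c}
Tree: (single bag)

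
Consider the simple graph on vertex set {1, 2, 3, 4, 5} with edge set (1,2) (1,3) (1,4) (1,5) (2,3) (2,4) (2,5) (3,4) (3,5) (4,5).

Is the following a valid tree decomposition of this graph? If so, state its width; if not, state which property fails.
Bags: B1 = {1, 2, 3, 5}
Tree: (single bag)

A tree decomposition must satisfy three properties: every vertex lies in some bag; for every edge, both endpoints lie together in some bag; and for every vertex, the bags containing it form a connected subtree. Here vertex 4 appears in no bag, so the decomposition is invalid.

No — vertex 4 appears in no bag.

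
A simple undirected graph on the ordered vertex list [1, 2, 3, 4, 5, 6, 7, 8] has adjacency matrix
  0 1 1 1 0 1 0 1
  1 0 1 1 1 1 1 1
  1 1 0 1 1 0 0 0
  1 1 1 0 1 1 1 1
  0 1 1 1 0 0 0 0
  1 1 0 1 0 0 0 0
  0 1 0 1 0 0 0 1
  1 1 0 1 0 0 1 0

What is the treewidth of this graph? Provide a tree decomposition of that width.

Each bag holds 4 vertices, so the decomposition has width 3, which upper-bounds the treewidth. For the lower bound, the 4 vertices {1, 2, 4, 8} are pairwise adjacent, and any tree decomposition puts a clique entirely inside one bag — forcing width ≥ 3. Hence tw(G) = 3 exactly.

Treewidth 3.
One optimal decomposition is:
Bags: B1 = {1, 2, 4, 6}  B2 = {1, 2, 3, 4}  B3 = {2, 3, 4, 5}  B4 = {1, 2, 4, 8}  B5 = {2, 4, 7, 8}
Tree: B1–B2, B2–B3, B1–B4, B4–B5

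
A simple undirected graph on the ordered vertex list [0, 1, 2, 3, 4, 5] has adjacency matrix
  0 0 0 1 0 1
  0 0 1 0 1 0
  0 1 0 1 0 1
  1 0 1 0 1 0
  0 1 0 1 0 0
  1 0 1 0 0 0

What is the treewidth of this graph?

2

A width-2 tree decomposition is:
Bags: B1 = {1, 3, 4}  B2 = {1, 2, 3}  B3 = {0, 2, 3}  B4 = {0, 2, 5}
Tree: B1–B2, B2–B3, B3–B4
Every bag has size at most 3, so the width is 3 − 1 = 2 and tw(G) ≤ 2. For the lower bound, G contains the cycle 4–1–2–3–4, so G is not a forest; only forests have treewidth ≤ 1, hence tw(G) ≥ 2. Combining the bounds, tw(G) = 2.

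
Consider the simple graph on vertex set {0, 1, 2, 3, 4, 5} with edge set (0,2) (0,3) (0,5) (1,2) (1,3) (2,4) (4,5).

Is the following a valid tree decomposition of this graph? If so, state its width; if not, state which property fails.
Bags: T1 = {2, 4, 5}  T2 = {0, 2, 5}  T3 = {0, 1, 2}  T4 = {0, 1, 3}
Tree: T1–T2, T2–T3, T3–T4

Vertex coverage: the bags together contain {0, 1, 2, 3, 4, 5}, the full vertex set. Edge coverage: each edge of G has both endpoints in at least one bag. Running intersection: for every vertex, the bags containing it form a connected subtree. All three properties hold, so this is a valid tree decomposition of width max|bag| − 1 = 2, and hence tw(G) ≤ 2.

Yes; width 2.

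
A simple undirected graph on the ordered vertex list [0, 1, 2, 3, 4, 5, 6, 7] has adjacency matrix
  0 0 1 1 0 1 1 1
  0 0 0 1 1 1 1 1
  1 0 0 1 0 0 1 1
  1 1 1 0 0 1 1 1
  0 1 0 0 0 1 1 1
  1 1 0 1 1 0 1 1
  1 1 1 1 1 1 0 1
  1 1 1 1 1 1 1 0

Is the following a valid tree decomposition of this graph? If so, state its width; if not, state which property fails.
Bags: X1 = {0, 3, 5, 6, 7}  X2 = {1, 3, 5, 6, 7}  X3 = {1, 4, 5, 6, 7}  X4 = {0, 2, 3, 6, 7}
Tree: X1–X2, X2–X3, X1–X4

Checking the three conditions: (i) the bags cover all of {0, 1, 2, 3, 4, 5, 6, 7}; (ii) for each edge, some bag contains both endpoints; (iii) the bags containing any fixed vertex form a subtree. All hold, so the decomposition is valid with width 5 − 1 = 4.

Yes; width 4.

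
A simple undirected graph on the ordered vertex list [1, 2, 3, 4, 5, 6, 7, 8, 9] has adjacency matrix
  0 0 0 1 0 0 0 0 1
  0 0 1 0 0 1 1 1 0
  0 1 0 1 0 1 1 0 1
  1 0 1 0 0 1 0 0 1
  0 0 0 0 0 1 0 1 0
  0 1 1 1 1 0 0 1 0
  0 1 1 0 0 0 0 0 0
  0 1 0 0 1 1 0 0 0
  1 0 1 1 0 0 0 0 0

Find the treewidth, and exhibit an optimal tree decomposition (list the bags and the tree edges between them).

Treewidth 2.
One such decomposition:
Bags: B1 = {2, 3, 6}  B2 = {3, 4, 6}  B3 = {2, 3, 7}  B4 = {3, 4, 9}  B5 = {1, 4, 9}  B6 = {2, 6, 8}  B7 = {5, 6, 8}
Tree: B1–B2, B1–B3, B2–B4, B4–B5, B1–B6, B6–B7

The largest bag has 3 vertices, giving width 2; this decomposition certifies tw(G) ≤ 2. Conversely, {2, 6, 8} is a clique of size 3, and the vertices of any clique must share a bag in every tree decomposition; so some bag has ≥ 3 vertices and tw(G) ≥ 2. The upper and lower bounds meet at 2, so that is the treewidth.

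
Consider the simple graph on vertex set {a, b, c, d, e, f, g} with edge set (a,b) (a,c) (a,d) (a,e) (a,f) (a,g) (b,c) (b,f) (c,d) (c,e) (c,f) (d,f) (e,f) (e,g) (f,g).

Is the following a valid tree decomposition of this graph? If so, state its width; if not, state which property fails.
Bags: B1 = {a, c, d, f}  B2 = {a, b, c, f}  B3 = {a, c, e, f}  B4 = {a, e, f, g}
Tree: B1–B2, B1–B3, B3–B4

Checking the three conditions: (i) the bags cover all of {a, b, c, d, e, f, g}; (ii) for each edge, some bag contains both endpoints; (iii) the bags containing any fixed vertex form a subtree. All hold, so the decomposition is valid with width 4 − 1 = 3.

Yes; width 3.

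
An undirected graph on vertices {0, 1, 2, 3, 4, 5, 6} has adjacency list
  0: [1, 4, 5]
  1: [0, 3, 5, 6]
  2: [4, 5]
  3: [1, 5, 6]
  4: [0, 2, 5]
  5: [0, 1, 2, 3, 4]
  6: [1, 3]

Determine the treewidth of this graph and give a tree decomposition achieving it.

The largest bag has 3 vertices, giving width 2; this decomposition certifies tw(G) ≤ 2. On the other hand G contains the 3-clique {0, 1, 5}. A clique must lie in a single bag of any decomposition, so no decomposition can have width below 2. Hence tw(G) = 2 exactly.

Treewidth 2.
One optimal decomposition is:
Bags: B1 = {0, 1, 5}  B2 = {1, 3, 5}  B3 = {1, 3, 6}  B4 = {0, 4, 5}  B5 = {2, 4, 5}
Tree: B1–B2, B2–B3, B1–B4, B4–B5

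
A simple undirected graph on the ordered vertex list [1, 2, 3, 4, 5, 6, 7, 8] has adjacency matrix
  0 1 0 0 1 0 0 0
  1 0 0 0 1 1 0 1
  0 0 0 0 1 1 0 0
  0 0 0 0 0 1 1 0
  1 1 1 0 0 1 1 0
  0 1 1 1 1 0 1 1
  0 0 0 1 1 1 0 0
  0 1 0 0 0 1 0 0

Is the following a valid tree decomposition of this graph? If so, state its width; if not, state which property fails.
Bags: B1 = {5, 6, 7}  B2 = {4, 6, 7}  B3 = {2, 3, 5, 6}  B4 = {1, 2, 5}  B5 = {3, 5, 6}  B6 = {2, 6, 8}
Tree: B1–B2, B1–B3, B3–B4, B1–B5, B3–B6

No — bags containing vertex 3 are not connected in the tree.

A tree decomposition must satisfy three properties: every vertex lies in some bag; for every edge, both endpoints lie together in some bag; and for every vertex, the bags containing it form a connected subtree. Here bags containing vertex 3 are not connected in the tree, so the decomposition is invalid.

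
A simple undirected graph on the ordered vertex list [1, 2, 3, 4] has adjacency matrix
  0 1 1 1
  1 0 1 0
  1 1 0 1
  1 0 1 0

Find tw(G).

A width-2 tree decomposition is:
Bags: B1 = {1, 2, 3}  B2 = {1, 3, 4}
Tree: B1–B2
Each bag holds 3 vertices, so the decomposition has width 2, which upper-bounds the treewidth. For the lower bound, the 3 vertices {1, 2, 3} are pairwise adjacent, and any tree decomposition puts a clique entirely inside one bag — forcing width ≥ 2. Therefore the treewidth is 2.

2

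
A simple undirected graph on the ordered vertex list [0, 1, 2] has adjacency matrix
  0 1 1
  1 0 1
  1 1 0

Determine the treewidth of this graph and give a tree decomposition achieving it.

Treewidth 2.
One optimal decomposition is:
Bags: B1 = {0, 1, 2}
Tree: (single bag)

With just one bag of size 3, the width is 3 − 1 = 2, so tw(G) ≤ 2. Conversely, {0, 1, 2} is a clique of size 3, and the vertices of any clique must share a bag in every tree decomposition; so some bag has ≥ 3 vertices and tw(G) ≥ 2. Therefore the treewidth is 2.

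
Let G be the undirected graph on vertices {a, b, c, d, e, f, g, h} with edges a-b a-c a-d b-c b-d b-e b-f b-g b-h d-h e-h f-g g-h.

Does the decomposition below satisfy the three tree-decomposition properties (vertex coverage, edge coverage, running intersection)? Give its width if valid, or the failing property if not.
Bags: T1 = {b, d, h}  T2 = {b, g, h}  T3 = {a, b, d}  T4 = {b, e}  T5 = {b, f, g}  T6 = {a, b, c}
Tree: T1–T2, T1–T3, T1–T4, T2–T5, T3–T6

No — edge (h,e) lies in no bag.

A tree decomposition must satisfy three properties: every vertex lies in some bag; for every edge, both endpoints lie together in some bag; and for every vertex, the bags containing it form a connected subtree. Here edge (h,e) lies in no bag, so the decomposition is invalid.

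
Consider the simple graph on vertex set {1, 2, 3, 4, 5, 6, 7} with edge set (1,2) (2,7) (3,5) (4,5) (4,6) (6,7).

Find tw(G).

1

A width-1 tree decomposition is:
Bags: B1 = {3, 5}  B2 = {4, 5}  B3 = {4, 6}  B4 = {6, 7}  B5 = {2, 7}  B6 = {1, 2}
Tree: B1–B2, B2–B3, B3–B4, B4–B5, B5–B6
Each bag holds 2 vertices, so the decomposition has width 1, which upper-bounds the treewidth. Since G has at least one edge (e.g. 3–5), it is not an edgeless graph, so tw(G) ≥ 1. Combining the bounds, tw(G) = 1.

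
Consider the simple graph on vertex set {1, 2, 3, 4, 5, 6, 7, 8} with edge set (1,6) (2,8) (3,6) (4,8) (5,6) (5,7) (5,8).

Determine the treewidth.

A width-1 tree decomposition is:
Bags: B1 = {5, 6}  B2 = {1, 6}  B3 = {5, 7}  B4 = {5, 8}  B5 = {4, 8}  B6 = {3, 6}  B7 = {2, 8}
Tree: B1–B2, B1–B3, B3–B4, B4–B5, B2–B6, B5–B7
The largest bag has 2 vertices, giving width 1; this decomposition certifies tw(G) ≤ 1. G has an edge, so its treewidth is at least 1. Therefore the treewidth is 1.

1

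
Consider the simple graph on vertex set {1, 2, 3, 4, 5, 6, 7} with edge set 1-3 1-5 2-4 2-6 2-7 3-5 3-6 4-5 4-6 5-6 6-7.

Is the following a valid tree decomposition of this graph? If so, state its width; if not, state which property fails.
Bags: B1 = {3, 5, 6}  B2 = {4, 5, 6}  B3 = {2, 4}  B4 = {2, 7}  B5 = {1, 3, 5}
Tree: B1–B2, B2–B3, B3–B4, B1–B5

No — edge (6,2) lies in no bag.

A tree decomposition must satisfy three properties: every vertex lies in some bag; for every edge, both endpoints lie together in some bag; and for every vertex, the bags containing it form a connected subtree. Here edge (6,2) lies in no bag, so the decomposition is invalid.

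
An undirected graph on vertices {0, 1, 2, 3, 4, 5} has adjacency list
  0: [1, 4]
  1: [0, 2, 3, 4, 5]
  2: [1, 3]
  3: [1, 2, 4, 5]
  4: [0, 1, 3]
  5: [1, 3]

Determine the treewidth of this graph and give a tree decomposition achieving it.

Each bag holds 3 vertices, so the decomposition has width 2, which upper-bounds the treewidth. For the lower bound, the 3 vertices {0, 1, 4} are pairwise adjacent, and any tree decomposition puts a clique entirely inside one bag — forcing width ≥ 2. Hence tw(G) = 2 exactly.

Treewidth 2.
One such decomposition:
Bags: B1 = {1, 3, 4}  B2 = {0, 1, 4}  B3 = {1, 3, 5}  B4 = {1, 2, 3}
Tree: B1–B2, B1–B3, B3–B4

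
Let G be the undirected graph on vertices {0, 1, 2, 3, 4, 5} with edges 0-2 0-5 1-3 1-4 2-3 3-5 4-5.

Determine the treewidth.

A width-2 tree decomposition is:
Bags: B1 = {0, 2, 5}  B2 = {2, 3, 5}  B3 = {3, 4, 5}  B4 = {1, 3, 4}
Tree: B1–B2, B2–B3, B3–B4
Every bag has size at most 3, so the width is 3 − 1 = 2 and tw(G) ≤ 2. The edges 0–2–3–5–0 form a cycle, so G is not a tree and its treewidth is at least 2. The upper and lower bounds meet at 2, so that is the treewidth.

2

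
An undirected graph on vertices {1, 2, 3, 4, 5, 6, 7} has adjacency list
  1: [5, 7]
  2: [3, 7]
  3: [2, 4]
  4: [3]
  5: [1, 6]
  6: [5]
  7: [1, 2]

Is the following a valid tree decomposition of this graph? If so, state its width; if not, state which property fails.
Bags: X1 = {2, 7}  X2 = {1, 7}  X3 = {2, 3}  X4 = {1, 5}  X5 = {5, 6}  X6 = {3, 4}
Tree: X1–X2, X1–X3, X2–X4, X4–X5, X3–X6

Yes; width 1.

Checking the three conditions: (i) the bags cover all of {1, 2, 3, 4, 5, 6, 7}; (ii) for each edge, some bag contains both endpoints; (iii) the bags containing any fixed vertex form a subtree. All hold, so the decomposition is valid with width 2 − 1 = 1.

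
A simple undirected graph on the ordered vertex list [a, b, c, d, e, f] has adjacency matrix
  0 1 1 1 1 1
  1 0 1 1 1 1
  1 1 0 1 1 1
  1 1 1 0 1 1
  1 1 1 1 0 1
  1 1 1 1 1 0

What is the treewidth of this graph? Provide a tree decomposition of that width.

Treewidth 5.
One optimal decomposition is:
Bags: B1 = {a, b, c, d, e, f}
Tree: (single bag)

A single bag containing all 6 vertices is trivially a valid decomposition of width 5. Conversely, {a, b, c, d, e, f} is a clique of size 6, and the vertices of any clique must share a bag in every tree decomposition; so some bag has ≥ 6 vertices and tw(G) ≥ 5. Combining the bounds, tw(G) = 5.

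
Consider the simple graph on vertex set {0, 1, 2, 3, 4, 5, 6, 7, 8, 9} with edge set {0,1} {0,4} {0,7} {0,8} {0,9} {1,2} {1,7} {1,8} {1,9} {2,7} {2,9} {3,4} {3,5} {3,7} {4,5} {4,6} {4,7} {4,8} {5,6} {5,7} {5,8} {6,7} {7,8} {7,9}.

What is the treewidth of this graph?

3

A width-3 tree decomposition is:
Bags: B1 = {3, 4, 5, 7}  B2 = {4, 5, 6, 7}  B3 = {4, 5, 7, 8}  B4 = {0, 4, 7, 8}  B5 = {0, 1, 7, 8}  B6 = {0, 1, 7, 9}  B7 = {1, 2, 7, 9}
Tree: B1–B2, B2–B3, B3–B4, B4–B5, B5–B6, B6–B7
Every bag has size at most 4, so the width is 4 − 1 = 3 and tw(G) ≤ 3. Conversely, {0, 1, 7, 8} is a clique of size 4, and the vertices of any clique must share a bag in every tree decomposition; so some bag has ≥ 4 vertices and tw(G) ≥ 3. Therefore the treewidth is 3.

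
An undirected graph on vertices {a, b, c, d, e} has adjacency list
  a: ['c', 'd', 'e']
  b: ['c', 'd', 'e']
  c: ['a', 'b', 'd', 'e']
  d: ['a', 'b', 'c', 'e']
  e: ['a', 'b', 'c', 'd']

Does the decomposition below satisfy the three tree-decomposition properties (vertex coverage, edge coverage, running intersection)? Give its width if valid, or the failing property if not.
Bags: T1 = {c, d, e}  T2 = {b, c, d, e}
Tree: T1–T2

No — vertex a appears in no bag.

A tree decomposition must satisfy three properties: every vertex lies in some bag; for every edge, both endpoints lie together in some bag; and for every vertex, the bags containing it form a connected subtree. Here vertex a appears in no bag, so the decomposition is invalid.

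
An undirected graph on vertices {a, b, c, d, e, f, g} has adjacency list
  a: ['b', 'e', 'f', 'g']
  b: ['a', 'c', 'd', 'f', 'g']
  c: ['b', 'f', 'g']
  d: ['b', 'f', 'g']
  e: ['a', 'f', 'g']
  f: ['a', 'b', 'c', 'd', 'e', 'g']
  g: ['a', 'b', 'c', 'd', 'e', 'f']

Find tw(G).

A width-3 tree decomposition is:
Bags: B1 = {a, b, f, g}  B2 = {b, d, f, g}  B3 = {a, e, f, g}  B4 = {b, c, f, g}
Tree: B1–B2, B1–B3, B2–B4
Each bag holds 4 vertices, so the decomposition has width 3, which upper-bounds the treewidth. For the lower bound, the 4 vertices {a, e, f, g} are pairwise adjacent, and any tree decomposition puts a clique entirely inside one bag — forcing width ≥ 3. Hence tw(G) = 3 exactly.

3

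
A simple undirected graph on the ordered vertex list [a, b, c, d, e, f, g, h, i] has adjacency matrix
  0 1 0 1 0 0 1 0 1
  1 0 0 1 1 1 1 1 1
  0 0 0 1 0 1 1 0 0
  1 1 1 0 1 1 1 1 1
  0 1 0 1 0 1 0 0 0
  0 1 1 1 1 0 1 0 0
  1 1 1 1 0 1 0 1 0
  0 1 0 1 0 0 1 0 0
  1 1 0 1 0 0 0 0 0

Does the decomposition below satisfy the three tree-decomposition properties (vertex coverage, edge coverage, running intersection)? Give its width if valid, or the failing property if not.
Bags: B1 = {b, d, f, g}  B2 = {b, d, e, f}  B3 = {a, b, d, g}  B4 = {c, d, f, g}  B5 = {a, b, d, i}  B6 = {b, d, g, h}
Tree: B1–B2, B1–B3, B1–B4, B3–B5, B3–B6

Yes; width 3.

Checking the three conditions: (i) the bags cover all of {a, b, c, d, e, f, g, h, i}; (ii) for each edge, some bag contains both endpoints; (iii) the bags containing any fixed vertex form a subtree. All hold, so the decomposition is valid with width 4 − 1 = 3.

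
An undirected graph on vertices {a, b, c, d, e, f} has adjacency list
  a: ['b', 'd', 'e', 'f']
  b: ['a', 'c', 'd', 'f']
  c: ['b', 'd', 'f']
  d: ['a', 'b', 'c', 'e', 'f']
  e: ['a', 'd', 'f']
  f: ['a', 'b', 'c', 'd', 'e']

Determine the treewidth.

3

A width-3 tree decomposition is:
Bags: B1 = {b, c, d, f}  B2 = {a, b, d, f}  B3 = {a, d, e, f}
Tree: B1–B2, B2–B3
Each bag holds 4 vertices, so the decomposition has width 3, which upper-bounds the treewidth. Conversely, {b, c, d, f} is a clique of size 4, and the vertices of any clique must share a bag in every tree decomposition; so some bag has ≥ 4 vertices and tw(G) ≥ 3. Combining the bounds, tw(G) = 3.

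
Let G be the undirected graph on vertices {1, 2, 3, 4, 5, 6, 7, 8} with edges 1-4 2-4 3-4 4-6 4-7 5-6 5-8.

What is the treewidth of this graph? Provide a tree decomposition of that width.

Every bag has size at most 2, so the width is 2 − 1 = 1 and tw(G) ≤ 1. G has an edge, so its treewidth is at least 1. Therefore the treewidth is 1.

Treewidth 1.
One optimal decomposition is:
Bags: B1 = {3, 4}  B2 = {4, 6}  B3 = {5, 6}  B4 = {4, 7}  B5 = {5, 8}  B6 = {2, 4}  B7 = {1, 4}
Tree: B1–B2, B2–B3, B1–B4, B3–B5, B4–B6, B4–B7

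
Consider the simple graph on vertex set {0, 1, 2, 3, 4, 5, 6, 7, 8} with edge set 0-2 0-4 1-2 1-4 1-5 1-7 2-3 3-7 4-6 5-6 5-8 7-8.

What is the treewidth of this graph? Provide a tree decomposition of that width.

Each bag holds 4 vertices, so the decomposition has width 3, which upper-bounds the treewidth. For the lower bound: the 4 vertex sets {0,2,3}, {7}, {1}, {4,5,6,8} are disjoint, each induces a connected subgraph, and every pair is joined by at least one edge of G. Contracting each set to a single vertex therefore yields K_{4} as a minor, and since treewidth is minor-monotone, tw(G) ≥ tw(K_{4}) = 3. Combining the bounds, tw(G) = 3.

Treewidth 3.
Bags: B1 = {0, 2, 3, 7}  B2 = {0, 1, 2, 7}  B3 = {0, 1, 4, 7}  B4 = {1, 4, 7, 8}  B5 = {1, 4, 5, 8}  B6 = {4, 5, 6, 8}
Tree: B1–B2, B2–B3, B3–B4, B4–B5, B5–B6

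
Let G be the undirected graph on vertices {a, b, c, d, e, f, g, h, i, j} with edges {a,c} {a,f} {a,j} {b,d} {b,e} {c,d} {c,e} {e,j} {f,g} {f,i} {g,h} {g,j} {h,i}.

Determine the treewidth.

A width-2 tree decomposition is:
Bags: B1 = {g, h, i}  B2 = {f, g, i}  B3 = {f, g, j}  B4 = {a, f, j}  B5 = {a, e, j}  B6 = {a, c, e}  B7 = {b, c, e}  B8 = {b, c, d}
Tree: B1–B2, B2–B3, B3–B4, B4–B5, B5–B6, B6–B7, B7–B8
Each bag holds 3 vertices, so the decomposition has width 2, which upper-bounds the treewidth. The edges h–i–f–g–h form a cycle, so G is not a tree and its treewidth is at least 2. Hence tw(G) = 2 exactly.

2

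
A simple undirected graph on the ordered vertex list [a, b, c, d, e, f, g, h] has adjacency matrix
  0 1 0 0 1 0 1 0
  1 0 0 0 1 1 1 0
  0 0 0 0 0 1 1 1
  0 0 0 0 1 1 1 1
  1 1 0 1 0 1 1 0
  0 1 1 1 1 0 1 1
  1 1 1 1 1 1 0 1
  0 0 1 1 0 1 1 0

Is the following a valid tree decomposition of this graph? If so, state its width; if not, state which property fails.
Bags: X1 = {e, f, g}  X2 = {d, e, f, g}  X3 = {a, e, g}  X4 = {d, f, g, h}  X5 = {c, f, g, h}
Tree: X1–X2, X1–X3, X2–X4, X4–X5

A tree decomposition must satisfy three properties: every vertex lies in some bag; for every edge, both endpoints lie together in some bag; and for every vertex, the bags containing it form a connected subtree. Here vertex b appears in no bag, so the decomposition is invalid.

No — vertex b appears in no bag.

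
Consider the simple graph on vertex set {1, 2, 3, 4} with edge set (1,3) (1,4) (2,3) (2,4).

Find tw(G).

A width-2 tree decomposition is:
Bags: B1 = {1, 2, 3}  B2 = {1, 2, 4}
Tree: B1–B2
The largest bag has 3 vertices, giving width 2; this decomposition certifies tw(G) ≤ 2. The edges 1–3–2–4–1 form a cycle, so G is not a tree and its treewidth is at least 2. Therefore the treewidth is 2.

2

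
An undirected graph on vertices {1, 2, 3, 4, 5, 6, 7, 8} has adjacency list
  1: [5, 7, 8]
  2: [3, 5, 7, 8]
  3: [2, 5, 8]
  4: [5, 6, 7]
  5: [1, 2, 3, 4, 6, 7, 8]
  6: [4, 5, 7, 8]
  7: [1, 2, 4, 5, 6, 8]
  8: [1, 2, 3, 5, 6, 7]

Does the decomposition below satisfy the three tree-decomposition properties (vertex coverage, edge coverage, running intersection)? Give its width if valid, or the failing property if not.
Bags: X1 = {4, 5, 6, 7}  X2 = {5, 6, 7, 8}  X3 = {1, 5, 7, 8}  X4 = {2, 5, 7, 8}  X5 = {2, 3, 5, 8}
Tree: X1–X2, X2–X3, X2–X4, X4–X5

Yes; width 3.

Every vertex of G appears in some bag (union = {1, 2, 3, 4, 5, 6, 7, 8}); every edge is covered by a bag; and for each vertex v the set of bags containing v is connected in the bag tree. The decomposition is therefore valid. The largest bag has 4 vertices, so the width is 3.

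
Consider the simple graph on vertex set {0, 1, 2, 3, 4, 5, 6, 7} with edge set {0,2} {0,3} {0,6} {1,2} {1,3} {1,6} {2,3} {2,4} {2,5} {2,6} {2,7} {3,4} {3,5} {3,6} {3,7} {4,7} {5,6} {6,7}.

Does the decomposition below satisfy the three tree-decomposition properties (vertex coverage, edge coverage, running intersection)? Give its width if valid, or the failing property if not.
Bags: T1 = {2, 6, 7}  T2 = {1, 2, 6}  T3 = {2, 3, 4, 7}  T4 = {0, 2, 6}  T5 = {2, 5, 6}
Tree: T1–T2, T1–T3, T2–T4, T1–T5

No — edge (3,6) lies in no bag.

A tree decomposition must satisfy three properties: every vertex lies in some bag; for every edge, both endpoints lie together in some bag; and for every vertex, the bags containing it form a connected subtree. Here edge (3,6) lies in no bag, so the decomposition is invalid.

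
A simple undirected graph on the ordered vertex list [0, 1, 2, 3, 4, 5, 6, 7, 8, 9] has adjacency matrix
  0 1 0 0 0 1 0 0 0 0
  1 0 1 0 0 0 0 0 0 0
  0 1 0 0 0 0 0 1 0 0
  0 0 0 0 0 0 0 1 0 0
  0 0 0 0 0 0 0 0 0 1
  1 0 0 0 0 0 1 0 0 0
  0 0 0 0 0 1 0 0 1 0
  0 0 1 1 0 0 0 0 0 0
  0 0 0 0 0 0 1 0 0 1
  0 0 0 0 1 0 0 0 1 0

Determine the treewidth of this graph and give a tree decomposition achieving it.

Each bag holds 2 vertices, so the decomposition has width 1, which upper-bounds the treewidth. Since G has at least one edge (e.g. 4–9), it is not an edgeless graph, so tw(G) ≥ 1. The upper and lower bounds meet at 1, so that is the treewidth.

Treewidth 1.
One such decomposition:
Bags: B1 = {4, 9}  B2 = {8, 9}  B3 = {6, 8}  B4 = {5, 6}  B5 = {0, 5}  B6 = {0, 1}  B7 = {1, 2}  B8 = {2, 7}  B9 = {3, 7}
Tree: B1–B2, B2–B3, B3–B4, B4–B5, B5–B6, B6–B7, B7–B8, B8–B9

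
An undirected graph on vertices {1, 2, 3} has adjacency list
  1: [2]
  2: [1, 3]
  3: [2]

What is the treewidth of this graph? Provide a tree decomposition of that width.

Treewidth 1.
One such decomposition:
Bags: B1 = {2, 3}  B2 = {1, 2}
Tree: B1–B2

Each bag holds 2 vertices, so the decomposition has width 1, which upper-bounds the treewidth. G has an edge, so its treewidth is at least 1. Combining the bounds, tw(G) = 1.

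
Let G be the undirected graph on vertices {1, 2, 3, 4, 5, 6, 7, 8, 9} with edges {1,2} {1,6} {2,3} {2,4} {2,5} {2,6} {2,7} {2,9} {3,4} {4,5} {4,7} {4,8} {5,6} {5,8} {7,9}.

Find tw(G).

2

A width-2 tree decomposition is:
Bags: B1 = {2, 7, 9}  B2 = {2, 4, 7}  B3 = {2, 3, 4}  B4 = {2, 4, 5}  B5 = {4, 5, 8}  B6 = {2, 5, 6}  B7 = {1, 2, 6}
Tree: B1–B2, B2–B3, B3–B4, B4–B5, B4–B6, B6–B7
Each bag holds 3 vertices, so the decomposition has width 2, which upper-bounds the treewidth. On the other hand G contains the 3-clique {4, 5, 8}. A clique must lie in a single bag of any decomposition, so no decomposition can have width below 2. The upper and lower bounds meet at 2, so that is the treewidth.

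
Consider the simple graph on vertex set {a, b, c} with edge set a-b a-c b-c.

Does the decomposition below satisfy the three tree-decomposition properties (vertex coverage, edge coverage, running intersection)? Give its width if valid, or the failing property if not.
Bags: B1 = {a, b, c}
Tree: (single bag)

Every vertex of G appears in some bag (union = {a, b, c}); every edge is covered by a bag; and for each vertex v the set of bags containing v is connected in the bag tree. The decomposition is therefore valid. The largest bag has 3 vertices, so the width is 2.

Yes; width 2.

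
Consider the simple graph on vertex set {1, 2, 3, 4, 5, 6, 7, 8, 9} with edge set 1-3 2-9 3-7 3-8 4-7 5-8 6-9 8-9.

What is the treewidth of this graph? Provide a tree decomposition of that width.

Every bag has size at most 2, so the width is 2 − 1 = 1 and tw(G) ≤ 1. Since G has at least one edge (e.g. 8–5), it is not an edgeless graph, so tw(G) ≥ 1. Hence tw(G) = 1 exactly.

Treewidth 1.
One such decomposition:
Bags: B1 = {5, 8}  B2 = {8, 9}  B3 = {3, 8}  B4 = {1, 3}  B5 = {6, 9}  B6 = {2, 9}  B7 = {3, 7}  B8 = {4, 7}
Tree: B1–B2, B1–B3, B3–B4, B2–B5, B5–B6, B4–B7, B7–B8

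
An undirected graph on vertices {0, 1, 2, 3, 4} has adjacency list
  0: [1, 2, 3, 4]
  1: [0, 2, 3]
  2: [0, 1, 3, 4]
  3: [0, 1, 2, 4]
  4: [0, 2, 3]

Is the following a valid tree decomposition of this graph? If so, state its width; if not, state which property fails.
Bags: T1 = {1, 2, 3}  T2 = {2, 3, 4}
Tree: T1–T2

A tree decomposition must satisfy three properties: every vertex lies in some bag; for every edge, both endpoints lie together in some bag; and for every vertex, the bags containing it form a connected subtree. Here vertex 0 appears in no bag, so the decomposition is invalid.

No — vertex 0 appears in no bag.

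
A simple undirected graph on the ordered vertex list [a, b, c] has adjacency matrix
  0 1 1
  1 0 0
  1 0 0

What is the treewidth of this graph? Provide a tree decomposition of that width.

Treewidth 1.
Bags: B1 = {a, c}  B2 = {a, b}
Tree: B1–B2

Every bag has size at most 2, so the width is 2 − 1 = 1 and tw(G) ≤ 1. G has an edge, so its treewidth is at least 1. Hence tw(G) = 1 exactly.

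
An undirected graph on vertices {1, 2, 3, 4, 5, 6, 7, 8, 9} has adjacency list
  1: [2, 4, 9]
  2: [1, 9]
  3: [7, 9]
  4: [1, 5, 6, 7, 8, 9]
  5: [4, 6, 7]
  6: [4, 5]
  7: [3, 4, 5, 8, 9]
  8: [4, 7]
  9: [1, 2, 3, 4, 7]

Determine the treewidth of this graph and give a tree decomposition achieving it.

Every bag has size at most 3, so the width is 3 − 1 = 2 and tw(G) ≤ 2. For the lower bound, the 3 vertices {1, 2, 9} are pairwise adjacent, and any tree decomposition puts a clique entirely inside one bag — forcing width ≥ 2. Therefore the treewidth is 2.

Treewidth 2.
One such decomposition:
Bags: B1 = {4, 7, 9}  B2 = {1, 4, 9}  B3 = {4, 5, 7}  B4 = {1, 2, 9}  B5 = {3, 7, 9}  B6 = {4, 7, 8}  B7 = {4, 5, 6}
Tree: B1–B2, B1–B3, B2–B4, B1–B5, B3–B6, B3–B7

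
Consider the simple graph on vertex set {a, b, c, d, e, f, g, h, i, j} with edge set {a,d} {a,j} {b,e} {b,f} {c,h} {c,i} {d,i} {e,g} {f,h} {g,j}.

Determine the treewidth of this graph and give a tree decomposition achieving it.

Each bag holds 3 vertices, so the decomposition has width 2, which upper-bounds the treewidth. Since j–g–e–b–f–h–c–i–d–a–j is a cycle in G, G is not acyclic. Forests are exactly the graphs of treewidth ≤ 1, so tw(G) ≥ 2. Combining the bounds, tw(G) = 2.

Treewidth 2.
One optimal decomposition is:
Bags: B1 = {e, g, j}  B2 = {b, e, j}  B3 = {b, f, j}  B4 = {f, h, j}  B5 = {c, h, j}  B6 = {c, i, j}  B7 = {d, i, j}  B8 = {a, d, j}
Tree: B1–B2, B2–B3, B3–B4, B4–B5, B5–B6, B6–B7, B7–B8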